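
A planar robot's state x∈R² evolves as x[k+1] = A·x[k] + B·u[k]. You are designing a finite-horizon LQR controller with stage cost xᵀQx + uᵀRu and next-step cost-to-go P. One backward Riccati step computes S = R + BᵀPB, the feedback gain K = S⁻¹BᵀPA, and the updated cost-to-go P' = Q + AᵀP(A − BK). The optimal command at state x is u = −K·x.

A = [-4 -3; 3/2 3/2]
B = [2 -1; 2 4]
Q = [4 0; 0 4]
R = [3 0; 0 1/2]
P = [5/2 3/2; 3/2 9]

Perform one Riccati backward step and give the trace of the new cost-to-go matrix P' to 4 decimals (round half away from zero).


BᵀP = [8.0000 21.0000; 3.5000 34.5000]
S = R + BᵀPB = [3 0; 0 1/2] + [58.0000 76.0000; 76.0000 134.5000] = [61.0000 76.0000; 76.0000 135.0000]
BᵀPA = [-0.5000 7.5000; 37.7500 41.2500]
K = S⁻¹·BᵀPA = [-1.1942 -0.8632; 0.9519 0.7915]
A−BK = [-0.6597 -0.4822; 0.0807 0.0604]
AᵀP(A−BK) = [5.7183 4.1900; 4.1900 3.0751]
P' = Q + AᵀP(A−BK) = [9.7183 4.1900; 4.1900 7.0751]
tr(P') = 16.7934

16.7934


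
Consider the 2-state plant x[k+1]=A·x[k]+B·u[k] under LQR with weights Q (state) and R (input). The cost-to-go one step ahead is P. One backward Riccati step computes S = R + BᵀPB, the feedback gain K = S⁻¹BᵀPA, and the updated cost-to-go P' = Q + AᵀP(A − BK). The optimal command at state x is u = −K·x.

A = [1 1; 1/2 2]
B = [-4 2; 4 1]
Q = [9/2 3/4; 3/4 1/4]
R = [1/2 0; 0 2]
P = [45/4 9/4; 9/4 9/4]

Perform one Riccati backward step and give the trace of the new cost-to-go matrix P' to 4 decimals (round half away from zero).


7.0464

BᵀP = [-36.0000 0.0000; 24.7500 6.7500]
S = R + BᵀPB = [1/2 0; 0 2] + [144.0000 -72.0000; -72.0000 56.2500] = [144.5000 -72.0000; -72.0000 58.2500]
BᵀPA = [-36.0000 -36.0000; 28.1250 38.2500]
K = S⁻¹·BᵀPA = [-0.0223 0.2032; 0.4553 0.9078]
A−BK = [0.0003 -0.0028; 0.1338 0.2793]
AᵀP(A−BK) = [0.4553 0.9078; 0.9078 1.8411]
P' = Q + AᵀP(A−BK) = [4.9553 1.6578; 1.6578 2.0911]
tr(P') = 7.0464


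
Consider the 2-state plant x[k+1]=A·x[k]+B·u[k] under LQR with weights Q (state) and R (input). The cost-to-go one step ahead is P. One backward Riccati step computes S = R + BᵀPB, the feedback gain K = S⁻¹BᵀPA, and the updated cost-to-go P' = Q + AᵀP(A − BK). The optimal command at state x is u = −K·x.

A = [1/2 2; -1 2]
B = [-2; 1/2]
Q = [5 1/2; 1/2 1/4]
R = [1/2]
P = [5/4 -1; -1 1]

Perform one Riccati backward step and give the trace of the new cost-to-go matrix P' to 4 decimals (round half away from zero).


BᵀP = [-3.0000 2.5000]
S = R + BᵀPB = [1/2] + [7.2500] = [7.7500]
BᵀPA = [-4.0000 -1.0000]
K = S⁻¹·BᵀPA = [-0.5161 -0.1290]
A−BK = [-0.5323 1.7419; -0.7419 2.0645]
AᵀP(A−BK) = [0.2480 -0.2661; -0.2661 0.8710]
P' = Q + AᵀP(A−BK) = [5.2480 0.2339; 0.2339 1.1210]
tr(P') = 6.3690

6.3690


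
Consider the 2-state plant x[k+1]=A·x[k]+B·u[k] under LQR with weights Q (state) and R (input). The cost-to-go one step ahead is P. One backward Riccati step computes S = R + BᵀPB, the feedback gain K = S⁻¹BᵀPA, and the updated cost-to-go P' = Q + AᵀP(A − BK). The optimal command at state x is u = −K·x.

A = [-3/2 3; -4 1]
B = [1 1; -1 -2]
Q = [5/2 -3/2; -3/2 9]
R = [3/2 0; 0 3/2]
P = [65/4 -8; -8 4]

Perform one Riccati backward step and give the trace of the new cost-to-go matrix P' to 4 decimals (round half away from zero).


BᵀP = [24.2500 -12.0000; 32.2500 -16.0000]
S = R + BᵀPB = [3/2 0; 0 3/2] + [36.2500 48.2500; 48.2500 64.2500] = [37.7500 48.2500; 48.2500 65.7500]
BᵀPA = [11.6250 60.7500; 15.6250 80.7500]
K = S⁻¹·BᵀPA = [0.0678 0.6372; 0.1879 0.7606]
A−BK = [-1.7557 1.6023; -3.5564 3.1583]
AᵀP(A−BK) = [0.8386 -0.4158; -0.4158 2.1270]
P' = Q + AᵀP(A−BK) = [3.3386 -1.9158; -1.9158 11.1270]
tr(P') = 14.4656

14.4656


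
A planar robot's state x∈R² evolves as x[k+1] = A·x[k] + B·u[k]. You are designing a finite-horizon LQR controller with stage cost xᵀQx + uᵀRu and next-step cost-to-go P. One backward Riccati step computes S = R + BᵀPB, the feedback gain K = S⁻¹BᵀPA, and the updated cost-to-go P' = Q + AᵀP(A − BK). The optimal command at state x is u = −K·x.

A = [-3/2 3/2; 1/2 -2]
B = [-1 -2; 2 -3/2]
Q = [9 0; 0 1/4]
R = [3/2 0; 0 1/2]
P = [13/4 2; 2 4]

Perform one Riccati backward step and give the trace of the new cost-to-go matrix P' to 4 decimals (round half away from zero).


11.4192

BᵀP = [0.7500 6.0000; -9.5000 -10.0000]
S = R + BᵀPB = [3/2 0; 0 1/2] + [11.2500 -10.5000; -10.5000 34.0000] = [12.7500 -10.5000; -10.5000 34.5000]
BᵀPA = [1.8750 -10.8750; 9.2500 5.7500]
K = S⁻¹·BᵀPA = [0.4909 -0.9551; 0.4175 -0.1240]
A−BK = [-0.1741 0.2969; 0.1445 -0.2759]
AᵀP(A−BK) = [0.5300 -0.8747; -0.8747 1.6392]
P' = Q + AᵀP(A−BK) = [9.5300 -0.8747; -0.8747 1.8892]
tr(P') = 11.4192


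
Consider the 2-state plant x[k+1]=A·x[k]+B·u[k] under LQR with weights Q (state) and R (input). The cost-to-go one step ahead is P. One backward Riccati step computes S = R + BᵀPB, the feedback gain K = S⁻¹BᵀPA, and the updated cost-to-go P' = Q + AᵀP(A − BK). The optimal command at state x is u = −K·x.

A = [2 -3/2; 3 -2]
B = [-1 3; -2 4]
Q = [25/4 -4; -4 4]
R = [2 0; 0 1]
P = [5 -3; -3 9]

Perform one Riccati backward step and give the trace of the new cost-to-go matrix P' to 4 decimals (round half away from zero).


11.0630

BᵀP = [1.0000 -15.0000; 3.0000 27.0000]
S = R + BᵀPB = [2 0; 0 1] + [29.0000 -57.0000; -57.0000 117.0000] = [31.0000 -57.0000; -57.0000 118.0000]
BᵀPA = [-43.0000 28.5000; 87.0000 -58.5000]
K = S⁻¹·BᵀPA = [-0.2812 0.0697; 0.6015 -0.4621]
A−BK = [-0.0856 -0.0440; 0.0318 -0.0122]
AᵀP(A−BK) = [0.5819 -0.3007; -0.3007 0.2311]
P' = Q + AᵀP(A−BK) = [6.8319 -4.3007; -4.3007 4.2311]
tr(P') = 11.0630


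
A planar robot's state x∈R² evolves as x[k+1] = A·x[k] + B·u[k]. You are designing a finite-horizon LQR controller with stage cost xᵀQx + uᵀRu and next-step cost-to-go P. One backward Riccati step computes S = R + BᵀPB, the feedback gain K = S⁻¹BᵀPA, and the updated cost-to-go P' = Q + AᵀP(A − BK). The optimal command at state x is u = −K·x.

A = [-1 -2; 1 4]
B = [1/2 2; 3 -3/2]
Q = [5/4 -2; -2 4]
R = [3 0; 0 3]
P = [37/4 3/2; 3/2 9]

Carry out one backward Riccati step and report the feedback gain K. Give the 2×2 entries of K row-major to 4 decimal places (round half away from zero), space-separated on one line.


BᵀP = [9.1250 27.7500; 16.2500 -10.5000]
S = R + BᵀPB = [3 0; 0 3] + [87.8125 -23.3750; -23.3750 48.2500] = [90.8125 -23.3750; -23.3750 51.2500]
BᵀPA = [18.6250 92.7500; -26.7500 -74.5000]
K = S⁻¹·BᵀPA = [0.0802 0.7332; -0.4854 -1.1192]
A−BK = [-0.0693 -0.1282; 0.0314 0.1214]
AᵀP(A−BK) = [0.7729 1.9040; 1.9040 5.6089]
P' = Q + AᵀP(A−BK) = [2.0229 -0.0960; -0.0960 9.6089]
tr(P') = 11.6318

0.0802 0.7332 -0.4854 -1.1192


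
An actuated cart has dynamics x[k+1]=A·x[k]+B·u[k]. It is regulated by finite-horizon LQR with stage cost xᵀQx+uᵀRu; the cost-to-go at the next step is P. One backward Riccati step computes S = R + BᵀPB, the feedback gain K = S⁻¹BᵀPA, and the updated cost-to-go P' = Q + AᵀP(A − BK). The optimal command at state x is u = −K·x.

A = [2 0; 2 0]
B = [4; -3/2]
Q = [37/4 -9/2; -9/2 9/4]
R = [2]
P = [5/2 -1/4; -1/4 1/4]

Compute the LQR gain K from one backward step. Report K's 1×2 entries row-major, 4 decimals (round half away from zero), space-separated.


0.3951 0.0000

BᵀP = [10.3750 -1.3750]
S = R + BᵀPB = [2] + [43.5625] = [45.5625]
BᵀPA = [18.0000 0.0000]
K = S⁻¹·BᵀPA = [0.3951 0.0000]
A−BK = [0.4198 0.0000; 2.5926 0.0000]
AᵀP(A−BK) = [1.8889 0.0000; 0.0000 0.0000]
P' = Q + AᵀP(A−BK) = [11.1389 -4.5000; -4.5000 2.2500]
tr(P') = 13.3889


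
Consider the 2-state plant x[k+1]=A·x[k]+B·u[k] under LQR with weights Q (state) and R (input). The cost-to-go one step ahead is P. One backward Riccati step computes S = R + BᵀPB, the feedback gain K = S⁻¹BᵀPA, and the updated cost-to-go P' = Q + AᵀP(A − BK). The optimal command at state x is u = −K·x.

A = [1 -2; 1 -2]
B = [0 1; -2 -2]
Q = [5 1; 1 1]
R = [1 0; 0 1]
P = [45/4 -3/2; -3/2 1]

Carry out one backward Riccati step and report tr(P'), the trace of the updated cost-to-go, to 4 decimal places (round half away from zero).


16.1406

BᵀP = [3.0000 -2.0000; 14.2500 -3.5000]
S = R + BᵀPB = [1 0; 0 1] + [4.0000 7.0000; 7.0000 21.2500] = [5.0000 7.0000; 7.0000 22.2500]
BᵀPA = [1.0000 -2.0000; 10.7500 -21.5000]
K = S⁻¹·BᵀPA = [-0.8514 1.7028; 0.7510 -1.5020]
A−BK = [0.2490 -0.4980; 0.7992 -1.5984]
AᵀP(A−BK) = [2.0281 -4.0562; -4.0562 8.1124]
P' = Q + AᵀP(A−BK) = [7.0281 -3.0562; -3.0562 9.1124]
tr(P') = 16.1406


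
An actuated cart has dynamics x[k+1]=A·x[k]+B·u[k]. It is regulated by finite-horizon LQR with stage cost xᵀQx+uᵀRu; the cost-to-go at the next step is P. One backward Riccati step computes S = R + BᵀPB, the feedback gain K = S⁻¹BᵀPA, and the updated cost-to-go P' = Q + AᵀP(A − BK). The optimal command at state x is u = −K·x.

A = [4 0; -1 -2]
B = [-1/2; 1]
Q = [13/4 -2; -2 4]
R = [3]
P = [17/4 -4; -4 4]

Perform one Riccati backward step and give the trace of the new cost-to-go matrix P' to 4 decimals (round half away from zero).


BᵀP = [-6.1250 6.0000]
S = R + BᵀPB = [3] + [9.0625] = [12.0625]
BᵀPA = [-30.5000 -12.0000]
K = S⁻¹·BᵀPA = [-2.5285 -0.9948]
A−BK = [2.7358 -0.4974; 1.5285 -1.0052]
AᵀP(A−BK) = [26.8808 9.6580; 9.6580 4.0622]
P' = Q + AᵀP(A−BK) = [30.1308 7.6580; 7.6580 8.0622]
tr(P') = 38.1930

38.1930


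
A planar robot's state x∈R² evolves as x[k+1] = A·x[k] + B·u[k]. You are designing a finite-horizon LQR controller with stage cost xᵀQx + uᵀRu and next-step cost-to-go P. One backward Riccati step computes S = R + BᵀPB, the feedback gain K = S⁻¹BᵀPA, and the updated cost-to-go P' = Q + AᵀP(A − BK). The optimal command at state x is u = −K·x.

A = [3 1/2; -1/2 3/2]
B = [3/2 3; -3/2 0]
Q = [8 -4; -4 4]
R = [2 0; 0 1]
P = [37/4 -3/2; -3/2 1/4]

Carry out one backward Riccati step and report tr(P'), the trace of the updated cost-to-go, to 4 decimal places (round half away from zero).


BᵀP = [16.1250 -2.6250; 27.7500 -4.5000]
S = R + BᵀPB = [2 0; 0 1] + [28.1250 48.3750; 48.3750 83.2500] = [30.1250 48.3750; 48.3750 84.2500]
BᵀPA = [49.6875 4.1250; 85.5000 7.1250]
K = S⁻¹·BᵀPA = [0.2532 0.0144; 0.8694 0.0763]
A−BK = [0.0118 0.2495; -0.1202 1.5217]
AᵀP(A−BK) = [0.8933 0.0732; 0.0732 0.0220]
P' = Q + AᵀP(A−BK) = [8.8933 -3.9268; -3.9268 4.0220]
tr(P') = 12.9153

12.9153


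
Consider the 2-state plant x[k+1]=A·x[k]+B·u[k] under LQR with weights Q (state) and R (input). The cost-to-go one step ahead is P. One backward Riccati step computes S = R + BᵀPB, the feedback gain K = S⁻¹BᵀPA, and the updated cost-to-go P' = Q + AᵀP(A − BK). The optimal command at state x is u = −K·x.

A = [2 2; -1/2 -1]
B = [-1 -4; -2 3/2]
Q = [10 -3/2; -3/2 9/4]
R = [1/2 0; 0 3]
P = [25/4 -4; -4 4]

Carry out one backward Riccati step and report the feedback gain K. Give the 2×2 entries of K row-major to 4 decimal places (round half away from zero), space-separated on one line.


-0.0757 0.1186 -0.4624 -0.5154

BᵀP = [1.7500 -4.0000; -31.0000 22.0000]
S = R + BᵀPB = [1/2 0; 0 3] + [6.2500 -13.0000; -13.0000 157.0000] = [6.7500 -13.0000; -13.0000 160.0000]
BᵀPA = [5.5000 7.5000; -73.0000 -84.0000]
K = S⁻¹·BᵀPA = [-0.0757 0.1186; -0.4624 -0.5154]
A−BK = [0.0746 0.0571; 0.0421 0.0102]
AᵀP(A−BK) = [0.6611 0.7261; 0.7261 0.8200]
P' = Q + AᵀP(A−BK) = [10.6611 -0.7739; -0.7739 3.0700]
tr(P') = 13.7311


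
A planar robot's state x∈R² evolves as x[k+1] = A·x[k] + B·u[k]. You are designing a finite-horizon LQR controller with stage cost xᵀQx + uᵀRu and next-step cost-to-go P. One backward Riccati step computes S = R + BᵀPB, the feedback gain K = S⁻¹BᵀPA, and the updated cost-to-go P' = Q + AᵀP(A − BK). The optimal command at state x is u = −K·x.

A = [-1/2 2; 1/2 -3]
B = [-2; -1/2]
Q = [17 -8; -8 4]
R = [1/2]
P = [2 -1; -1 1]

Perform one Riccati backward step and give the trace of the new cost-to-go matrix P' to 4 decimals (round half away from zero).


30.7315

BᵀP = [-3.5000 1.5000]
S = R + BᵀPB = [1/2] + [6.2500] = [6.7500]
BᵀPA = [2.5000 -11.5000]
K = S⁻¹·BᵀPA = [0.3704 -1.7037]
A−BK = [0.2407 -1.4074; 0.6852 -3.8519]
AᵀP(A−BK) = [0.3241 -1.7407; -1.7407 9.4074]
P' = Q + AᵀP(A−BK) = [17.3241 -9.7407; -9.7407 13.4074]
tr(P') = 30.7315


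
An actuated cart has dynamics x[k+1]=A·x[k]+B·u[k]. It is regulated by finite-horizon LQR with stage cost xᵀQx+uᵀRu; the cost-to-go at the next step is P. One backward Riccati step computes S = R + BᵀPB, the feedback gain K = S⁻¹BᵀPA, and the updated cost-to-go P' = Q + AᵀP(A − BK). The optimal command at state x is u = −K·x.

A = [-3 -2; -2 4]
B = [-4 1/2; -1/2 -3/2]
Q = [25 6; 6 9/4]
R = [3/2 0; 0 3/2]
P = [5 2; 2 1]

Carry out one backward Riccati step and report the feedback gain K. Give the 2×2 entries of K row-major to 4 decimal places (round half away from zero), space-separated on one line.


0.8850 0.1046 0.2544 -0.6177

BᵀP = [-21.0000 -8.5000; -0.5000 -0.5000]
S = R + BᵀPB = [3/2 0; 0 3/2] + [88.2500 2.2500; 2.2500 0.5000] = [89.7500 2.2500; 2.2500 2.0000]
BᵀPA = [80.0000 8.0000; 2.5000 -1.0000]
K = S⁻¹·BᵀPA = [0.8850 0.1046; 0.2544 -0.6177]
A−BK = [0.4128 -1.2727; -1.1759 3.1258]
AᵀP(A−BK) = [1.5650 -0.8255; -0.8255 2.5453]
P' = Q + AᵀP(A−BK) = [26.5650 5.1745; 5.1745 4.7953]
tr(P') = 31.3604


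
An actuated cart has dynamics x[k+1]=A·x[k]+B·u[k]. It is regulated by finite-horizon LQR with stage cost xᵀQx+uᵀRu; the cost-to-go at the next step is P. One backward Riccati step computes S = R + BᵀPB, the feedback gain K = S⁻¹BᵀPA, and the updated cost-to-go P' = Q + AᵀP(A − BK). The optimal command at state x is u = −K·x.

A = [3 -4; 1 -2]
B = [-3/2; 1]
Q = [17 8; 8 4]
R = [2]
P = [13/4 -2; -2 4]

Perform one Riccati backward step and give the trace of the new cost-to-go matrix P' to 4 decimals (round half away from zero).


59.2006

BᵀP = [-6.8750 7.0000]
S = R + BᵀPB = [2] + [17.3125] = [19.3125]
BᵀPA = [-13.6250 13.5000]
K = S⁻¹·BᵀPA = [-0.7055 0.6990]
A−BK = [1.9417 -2.9515; 1.7055 -2.6990]
AᵀP(A−BK) = [11.6375 -17.4757; -17.4757 26.5631]
P' = Q + AᵀP(A−BK) = [28.6375 -9.4757; -9.4757 30.5631]
tr(P') = 59.2006


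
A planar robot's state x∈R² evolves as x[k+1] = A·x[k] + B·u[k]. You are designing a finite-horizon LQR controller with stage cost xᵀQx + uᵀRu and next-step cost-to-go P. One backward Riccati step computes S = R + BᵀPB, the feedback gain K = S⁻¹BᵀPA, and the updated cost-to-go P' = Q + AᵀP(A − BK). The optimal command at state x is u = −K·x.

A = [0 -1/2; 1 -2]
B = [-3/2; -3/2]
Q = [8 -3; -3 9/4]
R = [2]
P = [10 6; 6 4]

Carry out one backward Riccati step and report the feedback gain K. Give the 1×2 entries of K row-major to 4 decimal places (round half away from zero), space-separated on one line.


-0.2479 0.6942

BᵀP = [-24.0000 -15.0000]
S = R + BᵀPB = [2] + [58.5000] = [60.5000]
BᵀPA = [-15.0000 42.0000]
K = S⁻¹·BᵀPA = [-0.2479 0.6942]
A−BK = [-0.3719 0.5413; 0.6281 -0.9587]
AᵀP(A−BK) = [0.2810 -0.5868; -0.5868 1.3430]
P' = Q + AᵀP(A−BK) = [8.2810 -3.5868; -3.5868 3.5930]
tr(P') = 11.8740


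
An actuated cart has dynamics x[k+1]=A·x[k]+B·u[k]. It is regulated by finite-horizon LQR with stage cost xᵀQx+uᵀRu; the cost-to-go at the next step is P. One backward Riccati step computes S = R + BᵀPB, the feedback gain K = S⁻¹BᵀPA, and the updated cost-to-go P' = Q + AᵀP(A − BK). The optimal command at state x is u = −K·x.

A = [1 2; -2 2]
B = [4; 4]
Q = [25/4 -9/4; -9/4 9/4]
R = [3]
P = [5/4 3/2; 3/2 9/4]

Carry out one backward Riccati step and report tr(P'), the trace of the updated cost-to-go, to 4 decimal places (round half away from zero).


10.1051

BᵀP = [11.0000 15.0000]
S = R + BᵀPB = [3] + [104.0000] = [107.0000]
BᵀPA = [-19.0000 52.0000]
K = S⁻¹·BᵀPA = [-0.1776 0.4860]
A−BK = [1.7103 0.0561; -1.2897 0.0561]
AᵀP(A−BK) = [0.8762 -0.2664; -0.2664 0.7290]
P' = Q + AᵀP(A−BK) = [7.1262 -2.5164; -2.5164 2.9790]
tr(P') = 10.1051


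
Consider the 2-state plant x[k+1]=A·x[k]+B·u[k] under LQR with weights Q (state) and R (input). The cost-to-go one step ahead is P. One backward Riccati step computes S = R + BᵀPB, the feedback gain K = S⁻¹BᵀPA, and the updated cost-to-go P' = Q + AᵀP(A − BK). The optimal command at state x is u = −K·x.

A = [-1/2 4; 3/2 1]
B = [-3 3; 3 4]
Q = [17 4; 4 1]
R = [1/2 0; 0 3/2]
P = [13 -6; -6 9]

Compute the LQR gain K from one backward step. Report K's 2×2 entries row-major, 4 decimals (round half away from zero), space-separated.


0.3091 -0.6178 0.1411 0.7051

BᵀP = [-57.0000 45.0000; 15.0000 18.0000]
S = R + BᵀPB = [1/2 0; 0 3/2] + [306.0000 9.0000; 9.0000 117.0000] = [306.5000 9.0000; 9.0000 118.5000]
BᵀPA = [96.0000 -183.0000; 19.5000 78.0000]
K = S⁻¹·BᵀPA = [0.3091 -0.6178; 0.1411 0.7051]
A−BK = [0.0040 0.0313; 0.0085 0.0327]
AᵀP(A−BK) = [0.0781 0.0555; 0.0555 0.9467]
P' = Q + AᵀP(A−BK) = [17.0781 4.0555; 4.0555 1.9467]
tr(P') = 19.0248


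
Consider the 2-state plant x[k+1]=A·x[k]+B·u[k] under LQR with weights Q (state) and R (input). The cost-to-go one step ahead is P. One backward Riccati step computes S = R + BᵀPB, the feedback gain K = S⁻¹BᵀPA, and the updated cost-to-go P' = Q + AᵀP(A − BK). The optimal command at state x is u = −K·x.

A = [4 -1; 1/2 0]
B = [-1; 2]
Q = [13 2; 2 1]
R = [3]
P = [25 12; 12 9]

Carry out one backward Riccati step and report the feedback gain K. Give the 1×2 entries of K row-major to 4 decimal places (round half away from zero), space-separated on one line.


-0.0625 0.0625

BᵀP = [-1.0000 6.0000]
S = R + BᵀPB = [3] + [13.0000] = [16.0000]
BᵀPA = [-1.0000 1.0000]
K = S⁻¹·BᵀPA = [-0.0625 0.0625]
A−BK = [3.9375 -0.9375; 0.6250 -0.1250]
AᵀP(A−BK) = [450.1875 -105.9375; -105.9375 24.9375]
P' = Q + AᵀP(A−BK) = [463.1875 -103.9375; -103.9375 25.9375]
tr(P') = 489.1250


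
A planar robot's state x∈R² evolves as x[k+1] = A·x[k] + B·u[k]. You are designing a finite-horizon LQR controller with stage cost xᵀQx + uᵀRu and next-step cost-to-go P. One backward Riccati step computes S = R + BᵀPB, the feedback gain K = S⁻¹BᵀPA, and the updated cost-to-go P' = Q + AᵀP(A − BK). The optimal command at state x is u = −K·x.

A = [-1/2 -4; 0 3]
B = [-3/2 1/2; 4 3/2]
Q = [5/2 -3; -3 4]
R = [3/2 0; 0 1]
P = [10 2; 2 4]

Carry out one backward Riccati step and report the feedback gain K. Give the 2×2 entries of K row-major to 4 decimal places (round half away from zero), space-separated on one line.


BᵀP = [-7.0000 13.0000; 8.0000 7.0000]
S = R + BᵀPB = [3/2 0; 0 1] + [62.5000 16.0000; 16.0000 14.5000] = [64.0000 16.0000; 16.0000 15.5000]
BᵀPA = [3.5000 67.0000; -4.0000 -11.0000]
K = S⁻¹·BᵀPA = [0.1607 1.6501; -0.4239 -2.4130]
A−BK = [-0.0470 -0.3183; -0.0068 0.0190]
AᵀP(A−BK) = [0.2420 1.5724; 1.5724 10.8974]
P' = Q + AᵀP(A−BK) = [2.7420 -1.4276; -1.4276 14.8974]
tr(P') = 17.6394

0.1607 1.6501 -0.4239 -2.4130


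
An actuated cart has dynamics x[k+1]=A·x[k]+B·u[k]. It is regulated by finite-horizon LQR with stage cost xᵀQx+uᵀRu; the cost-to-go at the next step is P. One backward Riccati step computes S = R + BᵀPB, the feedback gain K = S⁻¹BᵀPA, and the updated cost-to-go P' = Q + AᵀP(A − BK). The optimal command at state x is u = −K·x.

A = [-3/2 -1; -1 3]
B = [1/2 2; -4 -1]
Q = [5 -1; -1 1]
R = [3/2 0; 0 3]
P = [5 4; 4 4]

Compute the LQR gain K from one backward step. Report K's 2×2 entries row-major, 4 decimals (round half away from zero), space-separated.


BᵀP = [-13.5000 -14.0000; 6.0000 4.0000]
S = R + BᵀPB = [3/2 0; 0 3] + [49.2500 -13.0000; -13.0000 8.0000] = [50.7500 -13.0000; -13.0000 11.0000]
BᵀPA = [34.2500 -28.5000; -13.0000 6.0000]
K = S⁻¹·BᵀPA = [0.5337 -0.6050; -0.5511 -0.1696]
A−BK = [-0.6647 -0.3584; 0.5838 0.4104]
AᵀP(A−BK) = [1.8064 0.0173; 0.0173 0.7746]
P' = Q + AᵀP(A−BK) = [6.8064 -0.9827; -0.9827 1.7746]
tr(P') = 8.5809

0.5337 -0.6050 -0.5511 -0.1696


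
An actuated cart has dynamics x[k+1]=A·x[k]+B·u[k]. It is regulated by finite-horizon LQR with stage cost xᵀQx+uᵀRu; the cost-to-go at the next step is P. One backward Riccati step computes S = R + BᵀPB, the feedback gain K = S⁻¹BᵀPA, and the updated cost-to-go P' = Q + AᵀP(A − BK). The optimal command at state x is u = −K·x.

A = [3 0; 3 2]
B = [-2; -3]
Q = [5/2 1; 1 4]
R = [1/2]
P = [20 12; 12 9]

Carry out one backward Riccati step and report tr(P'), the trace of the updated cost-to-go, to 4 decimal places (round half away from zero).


10.2856

BᵀP = [-76.0000 -51.0000]
S = R + BᵀPB = [1/2] + [305.0000] = [305.5000]
BᵀPA = [-381.0000 -102.0000]
K = S⁻¹·BᵀPA = [-1.2471 -0.3339]
A−BK = [0.5057 -0.6678; -0.7414 0.9984]
AᵀP(A−BK) = [1.8412 -1.2079; -1.2079 1.9444]
P' = Q + AᵀP(A−BK) = [4.3412 -0.2079; -0.2079 5.9444]
tr(P') = 10.2856


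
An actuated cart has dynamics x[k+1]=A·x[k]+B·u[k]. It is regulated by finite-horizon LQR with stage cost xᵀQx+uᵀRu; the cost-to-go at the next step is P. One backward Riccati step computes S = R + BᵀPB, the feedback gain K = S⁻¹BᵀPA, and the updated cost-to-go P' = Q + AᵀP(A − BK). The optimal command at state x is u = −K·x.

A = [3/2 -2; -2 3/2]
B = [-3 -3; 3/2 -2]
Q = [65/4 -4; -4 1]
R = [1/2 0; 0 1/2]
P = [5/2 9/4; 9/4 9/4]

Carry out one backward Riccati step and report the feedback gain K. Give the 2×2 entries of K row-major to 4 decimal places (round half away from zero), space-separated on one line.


-0.5556 0.5442 0.2564 -0.0557

BᵀP = [-4.1250 -3.3750; -12.0000 -11.2500]
S = R + BᵀPB = [1/2 0; 0 1/2] + [7.3125 19.1250; 19.1250 58.5000] = [7.8125 19.1250; 19.1250 59.0000]
BᵀPA = [0.5625 3.1875; 4.5000 7.1250]
K = S⁻¹·BᵀPA = [-0.5556 0.5442; 0.2564 -0.0557]
A−BK = [0.6024 -0.5342; -0.6539 0.5723]
AᵀP(A−BK) = [0.2839 -0.2432; -0.2432 0.2243]
P' = Q + AᵀP(A−BK) = [16.5339 -4.2432; -4.2432 1.2243]
tr(P') = 17.7581


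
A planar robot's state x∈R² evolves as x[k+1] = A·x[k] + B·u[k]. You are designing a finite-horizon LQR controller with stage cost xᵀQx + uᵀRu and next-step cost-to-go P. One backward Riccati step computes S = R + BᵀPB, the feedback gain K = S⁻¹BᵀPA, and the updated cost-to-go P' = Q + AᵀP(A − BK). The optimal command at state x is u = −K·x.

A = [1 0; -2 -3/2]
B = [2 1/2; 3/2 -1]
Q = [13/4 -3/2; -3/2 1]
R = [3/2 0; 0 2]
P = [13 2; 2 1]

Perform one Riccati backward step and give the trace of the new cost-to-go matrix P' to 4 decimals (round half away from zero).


7.8639

BᵀP = [29.0000 5.5000; 4.5000 0.0000]
S = R + BᵀPB = [3/2 0; 0 2] + [66.2500 9.0000; 9.0000 2.2500] = [67.7500 9.0000; 9.0000 4.2500]
BᵀPA = [18.0000 -8.2500; 4.5000 0.0000]
K = S⁻¹·BᵀPA = [0.1740 -0.1694; 0.6904 0.3588]
A−BK = [0.3069 0.1595; -1.5705 -0.8870]
AᵀP(A−BK) = [2.7617 1.4352; 1.4352 0.8522]
P' = Q + AᵀP(A−BK) = [6.0117 -0.0648; -0.0648 1.8522]
tr(P') = 7.8639


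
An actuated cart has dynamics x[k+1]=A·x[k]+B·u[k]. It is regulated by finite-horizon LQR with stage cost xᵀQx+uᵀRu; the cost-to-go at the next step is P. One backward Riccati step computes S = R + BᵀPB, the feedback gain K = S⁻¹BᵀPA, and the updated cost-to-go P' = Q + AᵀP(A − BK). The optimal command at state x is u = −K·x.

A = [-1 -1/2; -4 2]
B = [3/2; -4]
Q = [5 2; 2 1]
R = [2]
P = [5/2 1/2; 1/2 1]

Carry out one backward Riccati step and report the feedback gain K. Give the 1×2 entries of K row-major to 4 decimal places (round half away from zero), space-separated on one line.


0.6383 -0.4184

BᵀP = [1.7500 -3.2500]
S = R + BᵀPB = [2] + [15.6250] = [17.6250]
BᵀPA = [11.2500 -7.3750]
K = S⁻¹·BᵀPA = [0.6383 -0.4184]
A−BK = [-1.9574 0.1277; -1.4468 0.3262]
AᵀP(A−BK) = [15.3191 -2.0426; -2.0426 0.5390]
P' = Q + AᵀP(A−BK) = [20.3191 -0.0426; -0.0426 1.5390]
tr(P') = 21.8582


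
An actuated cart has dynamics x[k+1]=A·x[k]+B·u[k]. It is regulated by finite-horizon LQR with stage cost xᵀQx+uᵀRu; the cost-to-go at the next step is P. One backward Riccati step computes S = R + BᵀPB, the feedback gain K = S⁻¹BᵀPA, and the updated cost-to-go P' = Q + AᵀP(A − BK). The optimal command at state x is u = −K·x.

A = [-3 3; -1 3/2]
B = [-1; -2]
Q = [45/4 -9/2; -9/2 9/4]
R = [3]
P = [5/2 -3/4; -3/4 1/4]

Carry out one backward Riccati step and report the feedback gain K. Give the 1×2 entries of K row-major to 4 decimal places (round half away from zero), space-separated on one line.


BᵀP = [-1.0000 0.2500]
S = R + BᵀPB = [3] + [0.5000] = [3.5000]
BᵀPA = [2.7500 -2.6250]
K = S⁻¹·BᵀPA = [0.7857 -0.7500]
A−BK = [-2.2143 2.2500; 0.5714 0.0000]
AᵀP(A−BK) = [16.0893 -15.1875; -15.1875 14.3438]
P' = Q + AᵀP(A−BK) = [27.3393 -19.6875; -19.6875 16.5938]
tr(P') = 43.9330

0.7857 -0.7500


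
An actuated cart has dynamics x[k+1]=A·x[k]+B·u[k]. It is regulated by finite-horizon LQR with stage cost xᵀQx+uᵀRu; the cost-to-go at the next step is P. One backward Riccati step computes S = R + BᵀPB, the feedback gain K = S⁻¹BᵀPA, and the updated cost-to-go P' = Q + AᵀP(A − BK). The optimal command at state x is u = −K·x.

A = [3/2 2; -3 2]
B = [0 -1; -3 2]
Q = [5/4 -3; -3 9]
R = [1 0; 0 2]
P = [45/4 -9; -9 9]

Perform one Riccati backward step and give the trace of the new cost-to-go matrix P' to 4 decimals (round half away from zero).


18.1656

BᵀP = [27.0000 -27.0000; -29.2500 27.0000]
S = R + BᵀPB = [1 0; 0 2] + [81.0000 -81.0000; -81.0000 83.2500] = [82.0000 -81.0000; -81.0000 85.2500]
BᵀPA = [121.5000 0.0000; -124.8750 -4.5000]
K = S⁻¹·BᵀPA = [0.5658 -0.8487; -0.9272 -0.8591]
A−BK = [0.5728 1.1409; 0.5518 1.1723]
AᵀP(A−BK) = [2.7817 2.5774; 2.5774 5.1339]
P' = Q + AᵀP(A−BK) = [4.0317 -0.4226; -0.4226 14.1339]
tr(P') = 18.1656


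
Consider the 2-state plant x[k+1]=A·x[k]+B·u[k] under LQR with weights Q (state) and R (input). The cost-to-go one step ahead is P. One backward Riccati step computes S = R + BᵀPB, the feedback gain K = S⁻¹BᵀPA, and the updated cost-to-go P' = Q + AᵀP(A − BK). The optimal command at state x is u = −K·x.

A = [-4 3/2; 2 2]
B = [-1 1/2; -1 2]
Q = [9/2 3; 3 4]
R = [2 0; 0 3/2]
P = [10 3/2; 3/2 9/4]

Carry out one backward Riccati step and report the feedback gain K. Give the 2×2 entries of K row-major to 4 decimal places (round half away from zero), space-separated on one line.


3.2968 -0.9745 1.3864 0.5993

BᵀP = [-11.5000 -3.7500; 8.0000 5.2500]
S = R + BᵀPB = [2 0; 0 3/2] + [15.2500 -13.2500; -13.2500 14.5000] = [17.2500 -13.2500; -13.2500 16.0000]
BᵀPA = [38.5000 -24.7500; -21.5000 22.5000]
K = S⁻¹·BᵀPA = [3.2968 -0.9745; 1.3864 0.5993]
A−BK = [-1.3964 0.2259; 2.5240 -0.1730]
AᵀP(A−BK) = [47.8805 -8.0983; -8.0983 2.8983]
P' = Q + AᵀP(A−BK) = [52.3805 -5.0983; -5.0983 6.8983]
tr(P') = 59.2788


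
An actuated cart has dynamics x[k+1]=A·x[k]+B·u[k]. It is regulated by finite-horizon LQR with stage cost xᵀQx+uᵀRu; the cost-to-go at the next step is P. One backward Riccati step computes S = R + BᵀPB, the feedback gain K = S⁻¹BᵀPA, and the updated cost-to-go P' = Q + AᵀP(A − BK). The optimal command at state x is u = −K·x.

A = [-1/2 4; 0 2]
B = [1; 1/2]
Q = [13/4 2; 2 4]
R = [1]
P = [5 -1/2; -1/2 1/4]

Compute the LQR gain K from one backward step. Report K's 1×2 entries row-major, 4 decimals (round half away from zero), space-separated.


-0.4270 3.2809

BᵀP = [4.7500 -0.3750]
S = R + BᵀPB = [1] + [4.5625] = [5.5625]
BᵀPA = [-2.3750 18.2500]
K = S⁻¹·BᵀPA = [-0.4270 3.2809]
A−BK = [-0.0730 0.7191; 0.2135 0.3596]
AᵀP(A−BK) = [0.2360 -1.7079; -1.7079 13.1236]
P' = Q + AᵀP(A−BK) = [3.4860 0.2921; 0.2921 17.1236]
tr(P') = 20.6096


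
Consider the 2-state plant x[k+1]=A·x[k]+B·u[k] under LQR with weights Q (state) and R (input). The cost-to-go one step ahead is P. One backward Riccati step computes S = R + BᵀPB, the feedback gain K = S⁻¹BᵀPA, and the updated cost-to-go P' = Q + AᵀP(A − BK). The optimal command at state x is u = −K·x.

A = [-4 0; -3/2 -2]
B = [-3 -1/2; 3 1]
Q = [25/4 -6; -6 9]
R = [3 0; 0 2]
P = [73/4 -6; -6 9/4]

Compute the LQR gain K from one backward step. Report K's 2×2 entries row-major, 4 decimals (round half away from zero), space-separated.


0.8486 -0.1426 0.0508 -0.1203

BᵀP = [-72.7500 24.7500; -15.1250 5.2500]
S = R + BᵀPB = [3 0; 0 2] + [292.5000 61.1250; 61.1250 12.8125] = [295.5000 61.1250; 61.1250 14.8125]
BᵀPA = [253.8750 -49.5000; 52.6250 -10.5000]
K = S⁻¹·BᵀPA = [0.8486 -0.1426; 0.0508 -0.1203]
A−BK = [-1.4287 -0.4880; -4.0967 -1.4518]
AᵀP(A−BK) = [6.9435 1.2905; 1.2905 0.6768]
P' = Q + AᵀP(A−BK) = [13.1935 -4.7095; -4.7095 9.6768]
tr(P') = 22.8702


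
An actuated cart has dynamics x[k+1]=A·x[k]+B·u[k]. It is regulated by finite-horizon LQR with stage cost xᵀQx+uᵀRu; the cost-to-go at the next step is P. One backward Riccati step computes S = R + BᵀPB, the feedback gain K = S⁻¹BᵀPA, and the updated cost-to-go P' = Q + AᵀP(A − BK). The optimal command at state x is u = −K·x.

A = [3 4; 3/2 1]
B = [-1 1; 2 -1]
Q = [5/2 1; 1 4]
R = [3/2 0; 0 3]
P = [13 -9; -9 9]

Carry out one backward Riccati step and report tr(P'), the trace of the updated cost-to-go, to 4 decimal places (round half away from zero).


BᵀP = [-31.0000 27.0000; 22.0000 -18.0000]
S = R + BᵀPB = [3/2 0; 0 3] + [85.0000 -58.0000; -58.0000 40.0000] = [86.5000 -58.0000; -58.0000 43.0000]
BᵀPA = [-52.5000 -97.0000; 39.0000 70.0000]
K = S⁻¹·BᵀPA = [0.0127 -0.3122; 0.9241 1.2068]
A−BK = [2.0886 2.4810; 2.3987 2.8312]
AᵀP(A−BK) = [20.8766 25.0443; 25.0443 30.2405]
P' = Q + AᵀP(A−BK) = [23.3766 26.0443; 26.0443 34.2405]
tr(P') = 57.6171

57.6171


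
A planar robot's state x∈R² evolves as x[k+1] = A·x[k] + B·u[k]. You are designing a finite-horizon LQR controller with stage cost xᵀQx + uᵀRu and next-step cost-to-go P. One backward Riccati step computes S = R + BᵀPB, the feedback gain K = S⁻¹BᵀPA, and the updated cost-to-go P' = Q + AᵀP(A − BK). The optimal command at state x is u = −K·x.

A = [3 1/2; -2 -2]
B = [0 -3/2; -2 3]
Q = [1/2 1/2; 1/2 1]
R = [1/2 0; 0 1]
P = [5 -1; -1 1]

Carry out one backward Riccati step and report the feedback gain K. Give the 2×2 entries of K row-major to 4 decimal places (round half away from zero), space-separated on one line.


-1.1247 0.4172 -1.6735 -0.3469

BᵀP = [2.0000 -2.0000; -10.5000 4.5000]
S = R + BᵀPB = [1/2 0; 0 1] + [4.0000 -9.0000; -9.0000 29.2500] = [4.5000 -9.0000; -9.0000 30.2500]
BᵀPA = [10.0000 5.0000; -40.5000 -14.2500]
K = S⁻¹·BᵀPA = [-1.1247 0.4172; -1.6735 -0.3469]
A−BK = [0.4898 -0.0204; 0.7710 -0.1247]
AᵀP(A−BK) = [4.4717 0.2766; 0.2766 0.2200]
P' = Q + AᵀP(A−BK) = [4.9717 0.7766; 0.7766 1.2200]
tr(P') = 6.1916


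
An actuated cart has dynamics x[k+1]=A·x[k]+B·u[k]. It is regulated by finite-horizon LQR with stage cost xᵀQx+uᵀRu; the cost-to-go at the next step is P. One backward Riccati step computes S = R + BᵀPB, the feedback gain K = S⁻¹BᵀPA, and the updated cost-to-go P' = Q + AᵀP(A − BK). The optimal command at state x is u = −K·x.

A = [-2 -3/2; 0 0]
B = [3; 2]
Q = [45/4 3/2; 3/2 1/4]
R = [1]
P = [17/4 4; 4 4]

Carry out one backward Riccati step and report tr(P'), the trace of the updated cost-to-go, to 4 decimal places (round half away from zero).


11.9994

BᵀP = [20.7500 20.0000]
S = R + BᵀPB = [1] + [102.2500] = [103.2500]
BᵀPA = [-41.5000 -31.1250]
K = S⁻¹·BᵀPA = [-0.4019 -0.3015]
A−BK = [-0.7942 -0.5956; 0.8039 0.6029]
AᵀP(A−BK) = [0.3196 0.2397; 0.2397 0.1798]
P' = Q + AᵀP(A−BK) = [11.5696 1.7397; 1.7397 0.4298]
tr(P') = 11.9994


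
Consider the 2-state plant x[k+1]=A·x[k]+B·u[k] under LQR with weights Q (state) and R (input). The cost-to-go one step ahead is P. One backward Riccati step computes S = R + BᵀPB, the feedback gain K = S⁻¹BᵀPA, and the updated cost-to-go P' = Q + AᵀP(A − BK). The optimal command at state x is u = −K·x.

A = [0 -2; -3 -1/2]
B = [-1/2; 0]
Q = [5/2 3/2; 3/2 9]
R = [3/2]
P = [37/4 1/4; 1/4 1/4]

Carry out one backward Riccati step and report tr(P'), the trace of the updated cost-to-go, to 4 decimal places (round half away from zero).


28.5287

BᵀP = [-4.6250 -0.1250]
S = R + BᵀPB = [3/2] + [2.3125] = [3.8125]
BᵀPA = [0.3750 9.3125]
K = S⁻¹·BᵀPA = [0.0984 2.4426]
A−BK = [0.0492 -0.7787; -3.0000 -0.5000]
AᵀP(A−BK) = [2.2131 0.9590; 0.9590 14.8156]
P' = Q + AᵀP(A−BK) = [4.7131 2.4590; 2.4590 23.8156]
tr(P') = 28.5287


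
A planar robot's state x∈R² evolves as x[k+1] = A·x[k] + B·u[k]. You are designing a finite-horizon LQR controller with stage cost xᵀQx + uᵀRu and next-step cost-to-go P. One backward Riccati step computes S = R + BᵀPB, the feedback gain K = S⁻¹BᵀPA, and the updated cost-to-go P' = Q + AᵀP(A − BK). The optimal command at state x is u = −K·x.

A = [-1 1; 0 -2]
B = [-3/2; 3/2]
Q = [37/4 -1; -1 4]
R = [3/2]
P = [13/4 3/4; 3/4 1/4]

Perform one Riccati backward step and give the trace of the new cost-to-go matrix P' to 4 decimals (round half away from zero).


14.5625

BᵀP = [-3.7500 -0.7500]
S = R + BᵀPB = [3/2] + [4.5000] = [6.0000]
BᵀPA = [3.7500 -2.2500]
K = S⁻¹·BᵀPA = [0.6250 -0.3750]
A−BK = [-0.0625 0.4375; -0.9375 -1.4375]
AᵀP(A−BK) = [0.9063 -0.3438; -0.3438 0.4063]
P' = Q + AᵀP(A−BK) = [10.1563 -1.3438; -1.3438 4.4063]
tr(P') = 14.5625


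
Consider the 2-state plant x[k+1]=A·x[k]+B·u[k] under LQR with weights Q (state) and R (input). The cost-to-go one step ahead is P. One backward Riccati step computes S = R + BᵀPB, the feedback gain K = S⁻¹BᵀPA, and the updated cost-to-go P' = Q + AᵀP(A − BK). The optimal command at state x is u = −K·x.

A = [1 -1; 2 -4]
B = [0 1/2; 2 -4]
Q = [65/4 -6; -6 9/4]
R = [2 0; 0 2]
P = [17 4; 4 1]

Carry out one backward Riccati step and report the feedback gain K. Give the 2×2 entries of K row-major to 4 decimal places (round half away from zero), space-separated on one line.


1.3488 -1.7674 -0.9767 1.3488

BᵀP = [8.0000 2.0000; -7.5000 -2.0000]
S = R + BᵀPB = [2 0; 0 2] + [4.0000 -4.0000; -4.0000 4.2500] = [6.0000 -4.0000; -4.0000 6.2500]
BᵀPA = [12.0000 -16.0000; -11.5000 15.5000]
K = S⁻¹·BᵀPA = [1.3488 -1.7674; -0.9767 1.3488]
A−BK = [1.4884 -1.6744; -4.6047 4.9302]
AᵀP(A−BK) = [9.5814 -12.2791; -12.2791 15.8140]
P' = Q + AᵀP(A−BK) = [25.8314 -18.2791; -18.2791 18.0640]
tr(P') = 43.8953


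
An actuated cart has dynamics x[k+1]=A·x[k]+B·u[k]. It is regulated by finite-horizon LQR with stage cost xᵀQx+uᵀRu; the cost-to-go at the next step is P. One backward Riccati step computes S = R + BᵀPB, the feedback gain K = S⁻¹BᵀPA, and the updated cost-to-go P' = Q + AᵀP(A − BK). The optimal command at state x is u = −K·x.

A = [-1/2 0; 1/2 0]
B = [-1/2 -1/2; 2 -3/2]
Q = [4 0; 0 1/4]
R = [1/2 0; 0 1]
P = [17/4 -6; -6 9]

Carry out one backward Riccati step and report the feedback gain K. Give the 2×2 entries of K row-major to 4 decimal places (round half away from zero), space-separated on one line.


BᵀP = [-14.1250 21.0000; 6.8750 -10.5000]
S = R + BᵀPB = [1/2 0; 0 1] + [49.0625 -24.4375; -24.4375 12.3125] = [49.5625 -24.4375; -24.4375 13.3125]
BᵀPA = [17.5625 0.0000; -8.6875 0.0000]
K = S⁻¹·BᵀPA = [0.3434 0.0000; -0.0222 0.0000]
A−BK = [-0.3394 0.0000; -0.2201 0.0000]
AᵀP(A−BK) = [0.0886 0.0000; 0.0000 0.0000]
P' = Q + AᵀP(A−BK) = [4.0886 0.0000; 0.0000 0.2500]
tr(P') = 4.3386

0.3434 0.0000 -0.0222 0.0000


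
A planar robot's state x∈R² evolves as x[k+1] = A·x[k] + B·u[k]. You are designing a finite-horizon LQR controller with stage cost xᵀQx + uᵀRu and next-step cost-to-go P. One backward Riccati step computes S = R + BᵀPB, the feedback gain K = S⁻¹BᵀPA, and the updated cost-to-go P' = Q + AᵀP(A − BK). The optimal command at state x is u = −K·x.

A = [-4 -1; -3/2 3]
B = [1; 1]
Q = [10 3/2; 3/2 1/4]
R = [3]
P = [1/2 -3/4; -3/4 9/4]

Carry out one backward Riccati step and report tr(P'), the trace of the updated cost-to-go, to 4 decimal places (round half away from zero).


33.8860

BᵀP = [-0.2500 1.5000]
S = R + BᵀPB = [3] + [1.2500] = [4.2500]
BᵀPA = [-1.2500 4.7500]
K = S⁻¹·BᵀPA = [-0.2941 1.1176]
A−BK = [-3.7059 -2.1176; -1.2059 1.8824]
AᵀP(A−BK) = [3.6949 1.1471; 1.1471 19.9412]
P' = Q + AᵀP(A−BK) = [13.6949 2.6471; 2.6471 20.1912]
tr(P') = 33.8860


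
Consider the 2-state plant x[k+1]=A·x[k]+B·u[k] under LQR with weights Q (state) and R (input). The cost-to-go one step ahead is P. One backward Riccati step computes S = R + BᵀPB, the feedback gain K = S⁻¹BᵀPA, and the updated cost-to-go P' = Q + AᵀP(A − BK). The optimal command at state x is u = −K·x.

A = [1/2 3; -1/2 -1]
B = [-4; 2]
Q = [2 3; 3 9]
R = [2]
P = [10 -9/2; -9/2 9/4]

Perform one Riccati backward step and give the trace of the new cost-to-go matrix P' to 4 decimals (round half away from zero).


12.0715

BᵀP = [-49.0000 22.5000]
S = R + BᵀPB = [2] + [241.0000] = [243.0000]
BᵀPA = [-35.7500 -169.5000]
K = S⁻¹·BᵀPA = [-0.1471 -0.6975]
A−BK = [-0.0885 0.2099; -0.2058 0.3951]
AᵀP(A−BK) = [0.0530 0.1883; 0.1883 1.0185]
P' = Q + AᵀP(A−BK) = [2.0530 3.1883; 3.1883 10.0185]
tr(P') = 12.0715


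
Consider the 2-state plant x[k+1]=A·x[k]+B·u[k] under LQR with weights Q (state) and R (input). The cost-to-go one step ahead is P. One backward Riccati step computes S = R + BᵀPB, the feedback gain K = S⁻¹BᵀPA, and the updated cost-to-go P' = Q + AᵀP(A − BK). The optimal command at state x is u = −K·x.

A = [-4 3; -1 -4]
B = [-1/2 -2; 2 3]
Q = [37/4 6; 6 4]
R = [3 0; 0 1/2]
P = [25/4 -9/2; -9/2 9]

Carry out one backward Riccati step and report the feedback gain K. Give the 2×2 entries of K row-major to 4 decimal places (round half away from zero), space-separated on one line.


BᵀP = [-12.1250 20.2500; -26.0000 36.0000]
S = R + BᵀPB = [3 0; 0 1/2] + [46.5625 85.0000; 85.0000 160.0000] = [49.5625 85.0000; 85.0000 160.5000]
BᵀPA = [28.2500 -117.3750; 68.0000 -222.0000]
K = S⁻¹·BᵀPA = [-1.7072 0.0429; 1.3278 -1.4059]
A−BK = [-2.1980 0.2097; -1.5690 0.1319]
AᵀP(A−BK) = [30.9380 -3.1109; -3.1109 1.1762]
P' = Q + AᵀP(A−BK) = [40.1880 2.8891; 2.8891 5.1762]
tr(P') = 45.3642

-1.7072 0.0429 1.3278 -1.4059


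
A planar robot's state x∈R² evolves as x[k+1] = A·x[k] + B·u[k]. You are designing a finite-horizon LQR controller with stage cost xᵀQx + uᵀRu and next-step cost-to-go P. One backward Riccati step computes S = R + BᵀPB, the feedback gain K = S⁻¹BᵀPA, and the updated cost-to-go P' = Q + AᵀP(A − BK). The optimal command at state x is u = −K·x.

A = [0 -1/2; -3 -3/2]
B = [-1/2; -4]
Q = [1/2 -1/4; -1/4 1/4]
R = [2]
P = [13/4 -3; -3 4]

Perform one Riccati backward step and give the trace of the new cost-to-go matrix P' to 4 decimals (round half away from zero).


BᵀP = [10.3750 -14.5000]
S = R + BᵀPB = [2] + [52.8125] = [54.8125]
BᵀPA = [43.5000 16.5625]
K = S⁻¹·BᵀPA = [0.7936 0.3022]
A−BK = [0.3968 -0.3489; 0.1745 -0.2913]
AᵀP(A−BK) = [1.4778 0.3558; 0.3558 0.3079]
P' = Q + AᵀP(A−BK) = [1.9778 0.1058; 0.1058 0.5579]
tr(P') = 2.5356

2.5356


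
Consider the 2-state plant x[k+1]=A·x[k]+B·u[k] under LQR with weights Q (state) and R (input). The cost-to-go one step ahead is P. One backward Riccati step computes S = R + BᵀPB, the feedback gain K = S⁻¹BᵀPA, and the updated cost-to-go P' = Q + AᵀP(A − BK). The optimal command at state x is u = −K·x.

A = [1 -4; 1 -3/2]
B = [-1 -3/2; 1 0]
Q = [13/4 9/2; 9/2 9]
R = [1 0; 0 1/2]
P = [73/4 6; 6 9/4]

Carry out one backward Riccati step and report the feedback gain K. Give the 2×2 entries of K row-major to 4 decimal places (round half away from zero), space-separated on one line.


BᵀP = [-12.2500 -3.7500; -27.3750 -9.0000]
S = R + BᵀPB = [1 0; 0 1/2] + [8.5000 18.3750; 18.3750 41.0625] = [9.5000 18.3750; 18.3750 41.5625]
BᵀPA = [-16.0000 54.6250; -36.3750 123.0000]
K = S⁻¹·BᵀPA = [0.0593 0.1788; -0.9014 2.8804]
A−BK = [-0.2928 0.4993; 0.9407 -1.6788]
AᵀP(A−BK) = [0.6602 -1.7415; -1.7415 5.0125]
P' = Q + AᵀP(A−BK) = [3.9102 2.7585; 2.7585 14.0125]
tr(P') = 17.9227

0.0593 0.1788 -0.9014 2.8804
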